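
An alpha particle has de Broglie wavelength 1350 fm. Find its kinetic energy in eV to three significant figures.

p = h/λ = 6.626 × 10⁻³⁴ / 1.350 × 10⁻¹² = 4.908 × 10⁻²² kg·m/s.
KE = p²/(2m) = (4.908 × 10⁻²²)² / (2 × 6.645 × 10⁻²⁷) = 1.813 × 10⁻¹⁷ J = 113 eV.

KE = 113 eV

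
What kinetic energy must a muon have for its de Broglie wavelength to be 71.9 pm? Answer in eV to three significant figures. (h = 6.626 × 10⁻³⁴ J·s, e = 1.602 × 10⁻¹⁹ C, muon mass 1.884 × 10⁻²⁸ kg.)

p = h/λ = 6.626 × 10⁻³⁴ / 7.190 × 10⁻¹¹ = 9.216 × 10⁻²⁴ kg·m/s.
KE = p²/(2m) = (9.216 × 10⁻²⁴)² / (2 × 1.884 × 10⁻²⁸) = 2.254 × 10⁻¹⁹ J = 1.41 eV.

KE = 1.41 eV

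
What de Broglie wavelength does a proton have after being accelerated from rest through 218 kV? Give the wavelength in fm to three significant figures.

λ = 61.3 fm

KE = eV = 1.602 × 10⁻¹⁹ × 2.180 × 10⁵ = 3.492 × 10⁻¹⁴ J.
p = √(2mKE) = √(2 × 1.673 × 10⁻²⁷ × 3.492 × 10⁻¹⁴) = 1.081 × 10⁻²⁰ kg·m/s.
λ = h/p = 6.626 × 10⁻³⁴ / 1.081 × 10⁻²⁰ = 6.13 × 10⁻¹⁴ m = 61.3 fm.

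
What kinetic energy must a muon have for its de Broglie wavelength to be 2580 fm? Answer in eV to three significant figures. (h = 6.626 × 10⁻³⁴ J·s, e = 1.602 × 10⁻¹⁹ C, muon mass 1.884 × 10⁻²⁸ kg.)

KE = 1090 eV

p = h/λ = 6.626 × 10⁻³⁴ / 2.580 × 10⁻¹² = 2.568 × 10⁻²² kg·m/s.
KE = p²/(2m) = (2.568 × 10⁻²²)² / (2 × 1.884 × 10⁻²⁸) = 1.750 × 10⁻¹⁶ J = 1090 eV.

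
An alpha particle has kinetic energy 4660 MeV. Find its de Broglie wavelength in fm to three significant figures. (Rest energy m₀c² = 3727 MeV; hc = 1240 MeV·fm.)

λ = 0.165 fm

Total energy E = KE + m₀c² = 4660 + 3727 = 8387 MeV.
(pc)² = E² − (m₀c²)² = (8387)² − (3727)² = 5.645 × 10⁷ MeV², so pc = 7513 MeV.
λ = hc/(pc) = 1240 MeV·fm / 7513 MeV = 0.165 fm.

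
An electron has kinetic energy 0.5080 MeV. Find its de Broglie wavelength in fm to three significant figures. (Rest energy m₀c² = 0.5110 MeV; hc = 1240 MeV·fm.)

λ = 1410 fm

Total energy E = KE + m₀c² = 0.5080 + 0.5110 = 1.0190 MeV.
(pc)² = E² − (m₀c²)² = (1.0190)² − (0.5110)² = 0.7772 MeV², so pc = 0.8816 MeV.
λ = hc/(pc) = 1240 MeV·fm / 0.8816 MeV = 1410 fm.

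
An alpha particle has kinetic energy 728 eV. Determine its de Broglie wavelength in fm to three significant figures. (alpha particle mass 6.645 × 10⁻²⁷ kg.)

λ = 532 fm

KE = 728 eV = 1.166 × 10⁻¹⁶ J.
p = √(2mKE) = √(2 × 6.645 × 10⁻²⁷ × 1.166 × 10⁻¹⁶) = 1.245 × 10⁻²¹ kg·m/s.
λ = h/p = 6.626 × 10⁻³⁴ / 1.245 × 10⁻²¹ = 5.32 × 10⁻¹³ m = 532 fm.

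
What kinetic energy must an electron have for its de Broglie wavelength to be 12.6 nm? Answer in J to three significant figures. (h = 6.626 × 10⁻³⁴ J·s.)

KE = 1.52 × 10⁻²¹ J

p = h/λ = 6.626 × 10⁻³⁴ / 1.260 × 10⁻⁸ = 5.259 × 10⁻²⁶ kg·m/s.
KE = p²/(2m) = (5.259 × 10⁻²⁶)² / (2 × 9.109 × 10⁻³¹) = 1.518 × 10⁻²¹ J = 1.52 × 10⁻²¹ J.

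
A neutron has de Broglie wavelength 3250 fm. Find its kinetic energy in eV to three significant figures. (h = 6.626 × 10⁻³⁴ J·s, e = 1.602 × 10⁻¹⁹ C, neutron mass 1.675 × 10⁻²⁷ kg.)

KE = 77.5 eV

p = h/λ = 6.626 × 10⁻³⁴ / 3.250 × 10⁻¹² = 2.039 × 10⁻²² kg·m/s.
KE = p²/(2m) = (2.039 × 10⁻²²)² / (2 × 1.675 × 10⁻²⁷) = 1.241 × 10⁻¹⁷ J = 77.5 eV.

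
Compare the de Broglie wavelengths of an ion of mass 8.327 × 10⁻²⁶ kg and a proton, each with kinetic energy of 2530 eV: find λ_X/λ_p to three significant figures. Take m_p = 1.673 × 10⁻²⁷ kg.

At fixed KE, p = √(2mKE) so λ = h/p ∝ 1/√m.
λ_X/λ_p = √(m_p/m_X) = √(1.673 × 10⁻²⁷/8.327 × 10⁻²⁶) = √(0.02009) = 0.142.

λ_X/λ_p = 0.142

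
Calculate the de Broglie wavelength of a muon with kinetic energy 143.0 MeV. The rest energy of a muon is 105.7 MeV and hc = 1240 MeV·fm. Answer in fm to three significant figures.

Total energy E = KE + m₀c² = 143.0 + 105.7 = 248.7 MeV.
(pc)² = E² − (m₀c²)² = (248.7)² − (105.7)² = 5.068 × 10⁴ MeV², so pc = 225.1 MeV.
λ = hc/(pc) = 1240 MeV·fm / 225.1 MeV = 5.51 fm.

λ = 5.51 fm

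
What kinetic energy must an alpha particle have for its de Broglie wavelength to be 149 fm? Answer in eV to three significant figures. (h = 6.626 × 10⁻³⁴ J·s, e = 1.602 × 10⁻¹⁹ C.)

KE = 9290 eV

p = h/λ = 6.626 × 10⁻³⁴ / 1.490 × 10⁻¹³ = 4.447 × 10⁻²¹ kg·m/s.
KE = p²/(2m) = (4.447 × 10⁻²¹)² / (2 × 6.645 × 10⁻²⁷) = 1.488 × 10⁻¹⁵ J = 9290 eV.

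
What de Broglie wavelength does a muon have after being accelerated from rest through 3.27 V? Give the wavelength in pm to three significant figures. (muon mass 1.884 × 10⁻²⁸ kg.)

λ = 47.2 pm

KE = eV = 1.602 × 10⁻¹⁹ × 3.270 = 5.239 × 10⁻¹⁹ J.
p = √(2mKE) = √(2 × 1.884 × 10⁻²⁸ × 5.239 × 10⁻¹⁹) = 1.405 × 10⁻²³ kg·m/s.
λ = h/p = 6.626 × 10⁻³⁴ / 1.405 × 10⁻²³ = 4.72 × 10⁻¹¹ m = 47.2 pm.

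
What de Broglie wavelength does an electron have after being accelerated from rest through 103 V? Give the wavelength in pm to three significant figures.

λ = 121 pm

KE = eV = 1.602 × 10⁻¹⁹ × 103.0 = 1.650 × 10⁻¹⁷ J.
p = √(2mKE) = √(2 × 9.109 × 10⁻³¹ × 1.650 × 10⁻¹⁷) = 5.483 × 10⁻²⁴ kg·m/s.
λ = h/p = 6.626 × 10⁻³⁴ / 5.483 × 10⁻²⁴ = 1.21 × 10⁻¹⁰ m = 121 pm.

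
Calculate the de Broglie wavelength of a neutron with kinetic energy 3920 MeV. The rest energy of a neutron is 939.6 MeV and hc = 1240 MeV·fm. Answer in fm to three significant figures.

Total energy E = KE + m₀c² = 3920 + 939.6 = 4859.6 MeV.
(pc)² = E² − (m₀c²)² = (4859.6)² − (939.6)² = 2.273 × 10⁷ MeV², so pc = 4768 MeV.
λ = hc/(pc) = 1240 MeV·fm / 4768 MeV = 0.260 fm.

λ = 0.260 fm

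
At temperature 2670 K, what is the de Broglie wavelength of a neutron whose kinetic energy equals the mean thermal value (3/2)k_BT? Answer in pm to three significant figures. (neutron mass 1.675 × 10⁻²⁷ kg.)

KE = (3/2)k_BT = 1.5 × 1.381 × 10⁻²³ × 2670 = 5.531 × 10⁻²⁰ J.
p = √(2mKE) = √(2 × 1.675 × 10⁻²⁷ × 5.531 × 10⁻²⁰) = 1.361 × 10⁻²³ kg·m/s.
λ = h/p = 4.87 × 10⁻¹¹ m = 48.7 pm.

λ = 48.7 pm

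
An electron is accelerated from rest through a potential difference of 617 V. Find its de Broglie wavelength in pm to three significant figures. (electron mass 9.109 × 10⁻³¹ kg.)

KE = eV = 1.602 × 10⁻¹⁹ × 617.0 = 9.884 × 10⁻¹⁷ J.
p = √(2mKE) = √(2 × 9.109 × 10⁻³¹ × 9.884 × 10⁻¹⁷) = 1.342 × 10⁻²³ kg·m/s.
λ = h/p = 6.626 × 10⁻³⁴ / 1.342 × 10⁻²³ = 4.94 × 10⁻¹¹ m = 49.4 pm.

λ = 49.4 pm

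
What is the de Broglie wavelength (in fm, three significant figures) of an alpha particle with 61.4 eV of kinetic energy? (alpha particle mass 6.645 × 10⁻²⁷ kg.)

KE = 61.4 eV = 9.836 × 10⁻¹⁸ J.
p = √(2mKE) = √(2 × 6.645 × 10⁻²⁷ × 9.836 × 10⁻¹⁸) = 3.616 × 10⁻²² kg·m/s.
λ = h/p = 6.626 × 10⁻³⁴ / 3.616 × 10⁻²² = 1.83 × 10⁻¹² m = 1830 fm.

λ = 1830 fm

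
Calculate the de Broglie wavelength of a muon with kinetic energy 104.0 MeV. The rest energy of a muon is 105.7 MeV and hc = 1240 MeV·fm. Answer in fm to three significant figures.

λ = 6.85 fm

Total energy E = KE + m₀c² = 104.0 + 105.7 = 209.7 MeV.
(pc)² = E² − (m₀c²)² = (209.7)² − (105.7)² = 3.280 × 10⁴ MeV², so pc = 181.1 MeV.
λ = hc/(pc) = 1240 MeV·fm / 181.1 MeV = 6.85 fm.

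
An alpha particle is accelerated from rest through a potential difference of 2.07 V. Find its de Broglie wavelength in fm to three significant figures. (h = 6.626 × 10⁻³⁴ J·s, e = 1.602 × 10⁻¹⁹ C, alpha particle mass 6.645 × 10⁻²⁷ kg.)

KE = 2eV = 2 × 1.602 × 10⁻¹⁹ × 2.070 = 6.632 × 10⁻¹⁹ J.
p = √(2mKE) = √(2 × 6.645 × 10⁻²⁷ × 6.632 × 10⁻¹⁹) = 9.388 × 10⁻²³ kg·m/s.
λ = h/p = 6.626 × 10⁻³⁴ / 9.388 × 10⁻²³ = 7.06 × 10⁻¹² m = 7060 fm.

λ = 7060 fm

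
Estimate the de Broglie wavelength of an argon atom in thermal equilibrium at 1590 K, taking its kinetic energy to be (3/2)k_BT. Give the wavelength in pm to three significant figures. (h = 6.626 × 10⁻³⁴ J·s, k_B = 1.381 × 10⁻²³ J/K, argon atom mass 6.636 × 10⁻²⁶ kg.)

λ = 10.0 pm

KE = (3/2)k_BT = 1.5 × 1.381 × 10⁻²³ × 1590 = 3.294 × 10⁻²⁰ J.
p = √(2mKE) = √(2 × 6.636 × 10⁻²⁶ × 3.294 × 10⁻²⁰) = 6.612 × 10⁻²³ kg·m/s.
λ = h/p = 1.00 × 10⁻¹¹ m = 10.0 pm.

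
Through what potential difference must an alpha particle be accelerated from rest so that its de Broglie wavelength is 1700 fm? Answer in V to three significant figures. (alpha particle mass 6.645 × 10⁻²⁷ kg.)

p = h/λ = 6.626 × 10⁻³⁴ / 1.700 × 10⁻¹² = 3.898 × 10⁻²² kg·m/s.
KE = p²/(2m) = 1.143 × 10⁻¹⁷ J.
V = KE/2e = 1.143 × 10⁻¹⁷ / (2 × 1.602 × 10⁻¹⁹) = 35.7 V.

V = 35.7 V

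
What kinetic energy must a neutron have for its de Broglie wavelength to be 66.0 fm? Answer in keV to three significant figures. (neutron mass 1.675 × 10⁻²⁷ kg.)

p = h/λ = 6.626 × 10⁻³⁴ / 6.600 × 10⁻¹⁴ = 1.004 × 10⁻²⁰ kg·m/s.
KE = p²/(2m) = (1.004 × 10⁻²⁰)² / (2 × 1.675 × 10⁻²⁷) = 3.009 × 10⁻¹⁴ J = 188 keV.

KE = 188 keV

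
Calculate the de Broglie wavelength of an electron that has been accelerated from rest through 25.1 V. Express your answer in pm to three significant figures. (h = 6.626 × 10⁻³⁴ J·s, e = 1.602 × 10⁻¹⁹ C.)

KE = eV = 1.602 × 10⁻¹⁹ × 25.10 = 4.021 × 10⁻¹⁸ J.
p = √(2mKE) = √(2 × 9.109 × 10⁻³¹ × 4.021 × 10⁻¹⁸) = 2.707 × 10⁻²⁴ kg·m/s.
λ = h/p = 6.626 × 10⁻³⁴ / 2.707 × 10⁻²⁴ = 2.45 × 10⁻¹⁰ m = 245 pm.

λ = 245 pm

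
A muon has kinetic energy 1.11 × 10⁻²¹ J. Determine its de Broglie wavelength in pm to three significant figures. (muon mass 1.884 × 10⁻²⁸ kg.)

p = √(2mKE) = √(2 × 1.884 × 10⁻²⁸ × 1.110 × 10⁻²¹) = 6.467 × 10⁻²⁵ kg·m/s.
λ = h/p = 6.626 × 10⁻³⁴ / 6.467 × 10⁻²⁵ = 1.02 × 10⁻⁹ m = 1020 pm.

λ = 1020 pm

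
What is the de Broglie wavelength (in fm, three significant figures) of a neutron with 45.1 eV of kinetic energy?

λ = 4260 fm

KE = 45.1 eV = 7.225 × 10⁻¹⁸ J.
p = √(2mKE) = √(2 × 1.675 × 10⁻²⁷ × 7.225 × 10⁻¹⁸) = 1.556 × 10⁻²² kg·m/s.
λ = h/p = 6.626 × 10⁻³⁴ / 1.556 × 10⁻²² = 4.26 × 10⁻¹² m = 4260 fm.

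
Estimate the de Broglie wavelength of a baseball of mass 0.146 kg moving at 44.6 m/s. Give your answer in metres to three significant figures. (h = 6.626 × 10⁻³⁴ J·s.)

λ = 1.02 × 10⁻³⁴ m

p = mv = 0.146 × 44.6 = 6.512 kg·m/s.
λ = h/p = 6.626 × 10⁻³⁴ / 6.512 = 1.02 × 10⁻³⁴ m.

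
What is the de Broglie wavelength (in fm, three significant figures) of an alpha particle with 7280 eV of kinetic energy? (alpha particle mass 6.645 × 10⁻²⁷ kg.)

KE = 7280 eV = 1.166 × 10⁻¹⁵ J.
p = √(2mKE) = √(2 × 6.645 × 10⁻²⁷ × 1.166 × 10⁻¹⁵) = 3.937 × 10⁻²¹ kg·m/s.
λ = h/p = 6.626 × 10⁻³⁴ / 3.937 × 10⁻²¹ = 1.68 × 10⁻¹³ m = 168 fm.

λ = 168 fm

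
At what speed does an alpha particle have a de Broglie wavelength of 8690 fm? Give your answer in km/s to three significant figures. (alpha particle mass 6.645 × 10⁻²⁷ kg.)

p = h/λ = 6.626 × 10⁻³⁴ / 8.690 × 10⁻¹² = 7.625 × 10⁻²³ kg·m/s.
v = p/m = 7.625 × 10⁻²³ / 6.645 × 10⁻²⁷ = 1.15 × 10⁴ m/s = 11.5 km/s.

v = 11.5 km/s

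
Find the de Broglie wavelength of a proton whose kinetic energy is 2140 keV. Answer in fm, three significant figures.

λ = 19.6 fm

KE = 2140 keV = 3.428 × 10⁻¹³ J.
p = √(2mKE) = √(2 × 1.673 × 10⁻²⁷ × 3.428 × 10⁻¹³) = 3.387 × 10⁻²⁰ kg·m/s.
λ = h/p = 6.626 × 10⁻³⁴ / 3.387 × 10⁻²⁰ = 1.96 × 10⁻¹⁴ m = 19.6 fm.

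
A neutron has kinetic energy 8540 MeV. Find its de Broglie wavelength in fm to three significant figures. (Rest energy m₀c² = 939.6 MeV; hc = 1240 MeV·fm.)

Total energy E = KE + m₀c² = 8540 + 939.6 = 9479.6 MeV.
(pc)² = E² − (m₀c²)² = (9479.6)² − (939.6)² = 8.898 × 10⁷ MeV², so pc = 9433 MeV.
λ = hc/(pc) = 1240 MeV·fm / 9433 MeV = 0.131 fm.

λ = 0.131 fm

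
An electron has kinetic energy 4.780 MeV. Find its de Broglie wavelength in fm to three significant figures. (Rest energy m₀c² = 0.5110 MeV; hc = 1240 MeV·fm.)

λ = 235 fm

Total energy E = KE + m₀c² = 4.780 + 0.5110 = 5.2910 MeV.
(pc)² = E² − (m₀c²)² = (5.2910)² − (0.5110)² = 27.73 MeV², so pc = 5.266 MeV.
λ = hc/(pc) = 1240 MeV·fm / 5.266 MeV = 235 fm.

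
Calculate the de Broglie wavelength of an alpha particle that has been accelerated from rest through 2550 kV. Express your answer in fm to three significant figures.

KE = 2eV = 2 × 1.602 × 10⁻¹⁹ × 2.550 × 10⁶ = 8.170 × 10⁻¹³ J.
p = √(2mKE) = √(2 × 6.645 × 10⁻²⁷ × 8.170 × 10⁻¹³) = 1.042 × 10⁻¹⁹ kg·m/s.
λ = h/p = 6.626 × 10⁻³⁴ / 1.042 × 10⁻¹⁹ = 6.36 × 10⁻¹⁵ m = 6.36 fm.

λ = 6.36 fm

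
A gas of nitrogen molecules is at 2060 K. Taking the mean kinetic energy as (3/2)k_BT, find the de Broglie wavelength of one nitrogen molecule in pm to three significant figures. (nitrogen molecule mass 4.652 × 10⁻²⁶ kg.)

λ = 10.5 pm

KE = (3/2)k_BT = 1.5 × 1.381 × 10⁻²³ × 2060 = 4.267 × 10⁻²⁰ J.
p = √(2mKE) = √(2 × 4.652 × 10⁻²⁶ × 4.267 × 10⁻²⁰) = 6.301 × 10⁻²³ kg·m/s.
λ = h/p = 1.05 × 10⁻¹¹ m = 10.5 pm.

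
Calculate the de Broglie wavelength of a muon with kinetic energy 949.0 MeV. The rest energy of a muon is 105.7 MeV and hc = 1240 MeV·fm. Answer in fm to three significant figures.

λ = 1.18 fm

Total energy E = KE + m₀c² = 949.0 + 105.7 = 1054.7 MeV.
(pc)² = E² − (m₀c²)² = (1054.7)² − (105.7)² = 1.101 × 10⁶ MeV², so pc = 1049 MeV.
λ = hc/(pc) = 1240 MeV·fm / 1049 MeV = 1.18 fm.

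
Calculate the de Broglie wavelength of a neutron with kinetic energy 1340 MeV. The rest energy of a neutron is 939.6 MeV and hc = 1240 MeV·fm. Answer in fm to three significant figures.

Total energy E = KE + m₀c² = 1340 + 939.6 = 2279.6 MeV.
(pc)² = E² − (m₀c²)² = (2279.6)² − (939.6)² = 4.314 × 10⁶ MeV², so pc = 2077 MeV.
λ = hc/(pc) = 1240 MeV·fm / 2077 MeV = 0.597 fm.

λ = 0.597 fm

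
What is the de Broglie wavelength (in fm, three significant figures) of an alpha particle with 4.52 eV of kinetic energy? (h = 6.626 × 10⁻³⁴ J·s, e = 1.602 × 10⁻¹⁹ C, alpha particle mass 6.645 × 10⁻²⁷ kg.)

KE = 4.52 eV = 7.241 × 10⁻¹⁹ J.
p = √(2mKE) = √(2 × 6.645 × 10⁻²⁷ × 7.241 × 10⁻¹⁹) = 9.810 × 10⁻²³ kg·m/s.
λ = h/p = 6.626 × 10⁻³⁴ / 9.810 × 10⁻²³ = 6.75 × 10⁻¹² m = 6750 fm.

λ = 6750 fm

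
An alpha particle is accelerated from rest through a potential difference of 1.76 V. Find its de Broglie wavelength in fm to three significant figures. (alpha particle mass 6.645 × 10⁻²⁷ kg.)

λ = 7650 fm

KE = 2eV = 2 × 1.602 × 10⁻¹⁹ × 1.760 = 5.639 × 10⁻¹⁹ J.
p = √(2mKE) = √(2 × 6.645 × 10⁻²⁷ × 5.639 × 10⁻¹⁹) = 8.657 × 10⁻²³ kg·m/s.
λ = h/p = 6.626 × 10⁻³⁴ / 8.657 × 10⁻²³ = 7.65 × 10⁻¹² m = 7650 fm.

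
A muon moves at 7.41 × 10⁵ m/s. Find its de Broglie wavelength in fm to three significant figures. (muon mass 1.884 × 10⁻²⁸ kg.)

λ = 4750 fm

p = mv = 1.884 × 10⁻²⁸ × 7.41 × 10⁵ = 1.396 × 10⁻²² kg·m/s.
λ = h/p = 6.626 × 10⁻³⁴ / 1.396 × 10⁻²² = 4.75 × 10⁻¹² m = 4750 fm.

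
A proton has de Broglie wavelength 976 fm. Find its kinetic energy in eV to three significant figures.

KE = 860 eV

p = h/λ = 6.626 × 10⁻³⁴ / 9.760 × 10⁻¹³ = 6.789 × 10⁻²² kg·m/s.
KE = p²/(2m) = (6.789 × 10⁻²²)² / (2 × 1.673 × 10⁻²⁷) = 1.377 × 10⁻¹⁶ J = 860 eV.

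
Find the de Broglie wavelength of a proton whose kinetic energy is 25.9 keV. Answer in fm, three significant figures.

λ = 178 fm

KE = 25.9 keV = 4.149 × 10⁻¹⁵ J.
p = √(2mKE) = √(2 × 1.673 × 10⁻²⁷ × 4.149 × 10⁻¹⁵) = 3.726 × 10⁻²¹ kg·m/s.
λ = h/p = 6.626 × 10⁻³⁴ / 3.726 × 10⁻²¹ = 1.78 × 10⁻¹³ m = 178 fm.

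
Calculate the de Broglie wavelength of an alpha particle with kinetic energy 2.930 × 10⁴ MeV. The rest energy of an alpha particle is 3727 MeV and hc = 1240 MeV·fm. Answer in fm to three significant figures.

λ = 0.0378 fm

Total energy E = KE + m₀c² = 2.930 × 10⁴ + 3727 = 33027 MeV.
(pc)² = E² − (m₀c²)² = (33027)² − (3727)² = 1.077 × 10⁹ MeV², so pc = 3.282 × 10⁴ MeV.
λ = hc/(pc) = 1240 MeV·fm / 3.282 × 10⁴ MeV = 0.0378 fm.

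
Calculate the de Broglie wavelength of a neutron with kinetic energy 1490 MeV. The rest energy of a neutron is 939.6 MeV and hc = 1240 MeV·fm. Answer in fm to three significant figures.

Total energy E = KE + m₀c² = 1490 + 939.6 = 2429.6 MeV.
(pc)² = E² − (m₀c²)² = (2429.6)² − (939.6)² = 5.020 × 10⁶ MeV², so pc = 2241 MeV.
λ = hc/(pc) = 1240 MeV·fm / 2241 MeV = 0.553 fm.

λ = 0.553 fm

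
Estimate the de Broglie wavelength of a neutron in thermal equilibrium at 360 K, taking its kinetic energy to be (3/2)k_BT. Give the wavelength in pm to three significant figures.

KE = (3/2)k_BT = 1.5 × 1.381 × 10⁻²³ × 360 = 7.457 × 10⁻²¹ J.
p = √(2mKE) = √(2 × 1.675 × 10⁻²⁷ × 7.457 × 10⁻²¹) = 4.998 × 10⁻²⁴ kg·m/s.
λ = h/p = 1.33 × 10⁻¹⁰ m = 133 pm.

λ = 133 pm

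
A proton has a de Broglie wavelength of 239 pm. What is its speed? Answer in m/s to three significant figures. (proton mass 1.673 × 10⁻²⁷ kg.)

p = h/λ = 6.626 × 10⁻³⁴ / 2.390 × 10⁻¹⁰ = 2.772 × 10⁻²⁴ kg·m/s.
v = p/m = 2.772 × 10⁻²⁴ / 1.673 × 10⁻²⁷ = 1.66 × 10³ m/s = 1660 m/s.

v = 1660 m/s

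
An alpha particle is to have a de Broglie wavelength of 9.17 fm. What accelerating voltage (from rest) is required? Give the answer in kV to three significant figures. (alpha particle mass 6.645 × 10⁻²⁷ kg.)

p = h/λ = 6.626 × 10⁻³⁴ / 9.170 × 10⁻¹⁵ = 7.226 × 10⁻²⁰ kg·m/s.
KE = p²/(2m) = 3.929 × 10⁻¹³ J.
V = KE/2e = 3.929 × 10⁻¹³ / (2 × 1.602 × 10⁻¹⁹) = 1230 kV.

V = 1230 kV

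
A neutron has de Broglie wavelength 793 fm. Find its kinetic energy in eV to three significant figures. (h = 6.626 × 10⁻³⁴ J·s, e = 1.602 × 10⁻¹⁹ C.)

KE = 1300 eV

p = h/λ = 6.626 × 10⁻³⁴ / 7.930 × 10⁻¹³ = 8.356 × 10⁻²² kg·m/s.
KE = p²/(2m) = (8.356 × 10⁻²²)² / (2 × 1.675 × 10⁻²⁷) = 2.084 × 10⁻¹⁶ J = 1300 eV.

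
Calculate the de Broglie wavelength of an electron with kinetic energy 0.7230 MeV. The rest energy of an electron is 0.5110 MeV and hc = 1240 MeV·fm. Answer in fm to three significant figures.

λ = 1100 fm

Total energy E = KE + m₀c² = 0.7230 + 0.5110 = 1.2340 MeV.
(pc)² = E² − (m₀c²)² = (1.2340)² − (0.5110)² = 1.262 MeV², so pc = 1.123 MeV.
λ = hc/(pc) = 1240 MeV·fm / 1.123 MeV = 1100 fm.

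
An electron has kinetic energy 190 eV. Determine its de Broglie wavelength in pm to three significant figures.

λ = 89.0 pm

KE = 190 eV = 3.044 × 10⁻¹⁷ J.
p = √(2mKE) = √(2 × 9.109 × 10⁻³¹ × 3.044 × 10⁻¹⁷) = 7.447 × 10⁻²⁴ kg·m/s.
λ = h/p = 6.626 × 10⁻³⁴ / 7.447 × 10⁻²⁴ = 8.90 × 10⁻¹¹ m = 89.0 pm.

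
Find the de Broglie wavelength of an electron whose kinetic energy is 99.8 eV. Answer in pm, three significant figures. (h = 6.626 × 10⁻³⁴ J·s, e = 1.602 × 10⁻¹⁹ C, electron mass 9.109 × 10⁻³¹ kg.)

KE = 99.8 eV = 1.599 × 10⁻¹⁷ J.
p = √(2mKE) = √(2 × 9.109 × 10⁻³¹ × 1.599 × 10⁻¹⁷) = 5.397 × 10⁻²⁴ kg·m/s.
λ = h/p = 6.626 × 10⁻³⁴ / 5.397 × 10⁻²⁴ = 1.23 × 10⁻¹⁰ m = 123 pm.

λ = 123 pm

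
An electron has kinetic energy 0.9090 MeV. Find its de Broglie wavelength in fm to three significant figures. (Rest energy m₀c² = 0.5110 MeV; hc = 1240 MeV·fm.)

Total energy E = KE + m₀c² = 0.9090 + 0.5110 = 1.4200 MeV.
(pc)² = E² − (m₀c²)² = (1.4200)² − (0.5110)² = 1.755 MeV², so pc = 1.325 MeV.
λ = hc/(pc) = 1240 MeV·fm / 1.325 MeV = 936 fm.

λ = 936 fm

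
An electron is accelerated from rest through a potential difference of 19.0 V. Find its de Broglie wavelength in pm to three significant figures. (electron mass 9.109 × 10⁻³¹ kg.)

KE = eV = 1.602 × 10⁻¹⁹ × 19.00 = 3.044 × 10⁻¹⁸ J.
p = √(2mKE) = √(2 × 9.109 × 10⁻³¹ × 3.044 × 10⁻¹⁸) = 2.355 × 10⁻²⁴ kg·m/s.
λ = h/p = 6.626 × 10⁻³⁴ / 2.355 × 10⁻²⁴ = 2.81 × 10⁻¹⁰ m = 281 pm.

λ = 281 pm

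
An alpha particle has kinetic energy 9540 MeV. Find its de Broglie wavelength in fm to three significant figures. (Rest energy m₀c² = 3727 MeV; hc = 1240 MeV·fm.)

Total energy E = KE + m₀c² = 9540 + 3727 = 13267 MeV.
(pc)² = E² − (m₀c²)² = (13267)² − (3727)² = 1.621 × 10⁸ MeV², so pc = 1.273 × 10⁴ MeV.
λ = hc/(pc) = 1240 MeV·fm / 1.273 × 10⁴ MeV = 0.0974 fm.

λ = 0.0974 fm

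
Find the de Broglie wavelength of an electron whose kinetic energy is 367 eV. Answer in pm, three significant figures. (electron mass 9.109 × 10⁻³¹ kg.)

KE = 367 eV = 5.879 × 10⁻¹⁷ J.
p = √(2mKE) = √(2 × 9.109 × 10⁻³¹ × 5.879 × 10⁻¹⁷) = 1.035 × 10⁻²³ kg·m/s.
λ = h/p = 6.626 × 10⁻³⁴ / 1.035 × 10⁻²³ = 6.40 × 10⁻¹¹ m = 64.0 pm.

λ = 64.0 pm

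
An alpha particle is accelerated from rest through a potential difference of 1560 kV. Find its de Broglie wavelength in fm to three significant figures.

KE = 2eV = 2 × 1.602 × 10⁻¹⁹ × 1.560 × 10⁶ = 4.998 × 10⁻¹³ J.
p = √(2mKE) = √(2 × 6.645 × 10⁻²⁷ × 4.998 × 10⁻¹³) = 8.150 × 10⁻²⁰ kg·m/s.
λ = h/p = 6.626 × 10⁻³⁴ / 8.150 × 10⁻²⁰ = 8.13 × 10⁻¹⁵ m = 8.13 fm.

λ = 8.13 fm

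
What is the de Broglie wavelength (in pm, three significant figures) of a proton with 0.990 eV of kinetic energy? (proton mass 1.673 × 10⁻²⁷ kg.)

KE = 0.990 eV = 1.586 × 10⁻¹⁹ J.
p = √(2mKE) = √(2 × 1.673 × 10⁻²⁷ × 1.586 × 10⁻¹⁹) = 2.304 × 10⁻²³ kg·m/s.
λ = h/p = 6.626 × 10⁻³⁴ / 2.304 × 10⁻²³ = 2.88 × 10⁻¹¹ m = 28.8 pm.

λ = 28.8 pm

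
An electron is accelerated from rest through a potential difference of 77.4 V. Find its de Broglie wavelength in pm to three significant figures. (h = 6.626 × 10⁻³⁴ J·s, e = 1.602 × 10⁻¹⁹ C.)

KE = eV = 1.602 × 10⁻¹⁹ × 77.40 = 1.240 × 10⁻¹⁷ J.
p = √(2mKE) = √(2 × 9.109 × 10⁻³¹ × 1.240 × 10⁻¹⁷) = 4.753 × 10⁻²⁴ kg·m/s.
λ = h/p = 6.626 × 10⁻³⁴ / 4.753 × 10⁻²⁴ = 1.39 × 10⁻¹⁰ m = 139 pm.

λ = 139 pm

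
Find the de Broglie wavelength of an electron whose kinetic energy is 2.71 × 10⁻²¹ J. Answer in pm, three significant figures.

p = √(2mKE) = √(2 × 9.109 × 10⁻³¹ × 2.710 × 10⁻²¹) = 7.026 × 10⁻²⁶ kg·m/s.
λ = h/p = 6.626 × 10⁻³⁴ / 7.026 × 10⁻²⁶ = 9.43 × 10⁻⁹ m = 9430 pm.

λ = 9430 pm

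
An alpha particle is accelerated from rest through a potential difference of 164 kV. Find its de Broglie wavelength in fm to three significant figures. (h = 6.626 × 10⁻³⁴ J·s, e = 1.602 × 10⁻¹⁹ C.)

KE = 2eV = 2 × 1.602 × 10⁻¹⁹ × 1.640 × 10⁵ = 5.255 × 10⁻¹⁴ J.
p = √(2mKE) = √(2 × 6.645 × 10⁻²⁷ × 5.255 × 10⁻¹⁴) = 2.643 × 10⁻²⁰ kg·m/s.
λ = h/p = 6.626 × 10⁻³⁴ / 2.643 × 10⁻²⁰ = 2.51 × 10⁻¹⁴ m = 25.1 fm.

λ = 25.1 fm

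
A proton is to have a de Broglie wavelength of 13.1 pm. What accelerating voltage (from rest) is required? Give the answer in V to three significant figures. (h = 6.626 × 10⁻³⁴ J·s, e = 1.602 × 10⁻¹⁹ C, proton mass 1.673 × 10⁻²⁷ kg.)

V = 4.77 V

p = h/λ = 6.626 × 10⁻³⁴ / 1.310 × 10⁻¹¹ = 5.058 × 10⁻²³ kg·m/s.
KE = p²/(2m) = 7.646 × 10⁻¹⁹ J.
V = KE/e = 7.646 × 10⁻¹⁹ / (1.602 × 10⁻¹⁹) = 4.77 V.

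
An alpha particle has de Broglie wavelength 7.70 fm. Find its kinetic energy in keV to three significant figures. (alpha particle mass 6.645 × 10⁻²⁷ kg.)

p = h/λ = 6.626 × 10⁻³⁴ / 7.700 × 10⁻¹⁵ = 8.605 × 10⁻²⁰ kg·m/s.
KE = p²/(2m) = (8.605 × 10⁻²⁰)² / (2 × 6.645 × 10⁻²⁷) = 5.572 × 10⁻¹³ J = 3480 keV.

KE = 3480 keV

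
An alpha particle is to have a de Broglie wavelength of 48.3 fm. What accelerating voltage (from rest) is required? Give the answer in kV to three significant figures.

p = h/λ = 6.626 × 10⁻³⁴ / 4.830 × 10⁻¹⁴ = 1.372 × 10⁻²⁰ kg·m/s.
KE = p²/(2m) = 1.416 × 10⁻¹⁴ J.
V = KE/2e = 1.416 × 10⁻¹⁴ / (2 × 1.602 × 10⁻¹⁹) = 44.2 kV.

V = 44.2 kV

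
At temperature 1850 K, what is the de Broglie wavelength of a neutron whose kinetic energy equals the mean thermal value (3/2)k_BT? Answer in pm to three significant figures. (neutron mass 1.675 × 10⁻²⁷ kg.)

KE = (3/2)k_BT = 1.5 × 1.381 × 10⁻²³ × 1850 = 3.832 × 10⁻²⁰ J.
p = √(2mKE) = √(2 × 1.675 × 10⁻²⁷ × 3.832 × 10⁻²⁰) = 1.133 × 10⁻²³ kg·m/s.
λ = h/p = 5.85 × 10⁻¹¹ m = 58.5 pm.

λ = 58.5 pm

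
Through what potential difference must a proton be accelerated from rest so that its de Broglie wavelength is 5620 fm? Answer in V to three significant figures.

p = h/λ = 6.626 × 10⁻³⁴ / 5.620 × 10⁻¹² = 1.179 × 10⁻²² kg·m/s.
KE = p²/(2m) = 4.154 × 10⁻¹⁸ J.
V = KE/e = 4.154 × 10⁻¹⁸ / (1.602 × 10⁻¹⁹) = 25.9 V.

V = 25.9 V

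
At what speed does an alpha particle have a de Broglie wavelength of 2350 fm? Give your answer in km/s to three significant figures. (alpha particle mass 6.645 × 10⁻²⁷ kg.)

v = 42.4 km/s

p = h/λ = 6.626 × 10⁻³⁴ / 2.350 × 10⁻¹² = 2.820 × 10⁻²² kg·m/s.
v = p/m = 2.820 × 10⁻²² / 6.645 × 10⁻²⁷ = 4.24 × 10⁴ m/s = 42.4 km/s.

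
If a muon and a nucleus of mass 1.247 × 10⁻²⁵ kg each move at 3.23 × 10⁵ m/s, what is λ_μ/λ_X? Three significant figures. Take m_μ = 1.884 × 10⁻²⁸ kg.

At fixed v, p = mv so λ = h/(mv) ∝ 1/m.
λ_μ/λ_X = m_X/m_μ = 1.247 × 10⁻²⁵/1.884 × 10⁻²⁸ = 662.

λ_μ/λ_X = 662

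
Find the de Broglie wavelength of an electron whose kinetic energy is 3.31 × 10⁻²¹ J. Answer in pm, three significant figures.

p = √(2mKE) = √(2 × 9.109 × 10⁻³¹ × 3.310 × 10⁻²¹) = 7.765 × 10⁻²⁶ kg·m/s.
λ = h/p = 6.626 × 10⁻³⁴ / 7.765 × 10⁻²⁶ = 8.53 × 10⁻⁹ m = 8530 pm.

λ = 8530 pm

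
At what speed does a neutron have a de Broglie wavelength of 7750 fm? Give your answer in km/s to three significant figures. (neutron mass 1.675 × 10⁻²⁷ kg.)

p = h/λ = 6.626 × 10⁻³⁴ / 7.750 × 10⁻¹² = 8.550 × 10⁻²³ kg·m/s.
v = p/m = 8.550 × 10⁻²³ / 1.675 × 10⁻²⁷ = 5.10 × 10⁴ m/s = 51.0 km/s.

v = 51.0 km/s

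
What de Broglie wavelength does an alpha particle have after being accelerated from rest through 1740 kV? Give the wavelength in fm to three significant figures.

KE = 2eV = 2 × 1.602 × 10⁻¹⁹ × 1.740 × 10⁶ = 5.575 × 10⁻¹³ J.
p = √(2mKE) = √(2 × 6.645 × 10⁻²⁷ × 5.575 × 10⁻¹³) = 8.608 × 10⁻²⁰ kg·m/s.
λ = h/p = 6.626 × 10⁻³⁴ / 8.608 × 10⁻²⁰ = 7.70 × 10⁻¹⁵ m = 7.70 fm.

λ = 7.70 fm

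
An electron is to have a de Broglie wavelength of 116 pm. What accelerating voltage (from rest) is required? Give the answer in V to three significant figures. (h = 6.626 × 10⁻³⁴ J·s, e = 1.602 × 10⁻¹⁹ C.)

V = 112 V

p = h/λ = 6.626 × 10⁻³⁴ / 1.160 × 10⁻¹⁰ = 5.712 × 10⁻²⁴ kg·m/s.
KE = p²/(2m) = 1.791 × 10⁻¹⁷ J.
V = KE/e = 1.791 × 10⁻¹⁷ / (1.602 × 10⁻¹⁹) = 112 V.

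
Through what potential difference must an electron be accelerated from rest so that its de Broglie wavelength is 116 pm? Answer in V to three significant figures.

V = 112 V

p = h/λ = 6.626 × 10⁻³⁴ / 1.160 × 10⁻¹⁰ = 5.712 × 10⁻²⁴ kg·m/s.
KE = p²/(2m) = 1.791 × 10⁻¹⁷ J.
V = KE/e = 1.791 × 10⁻¹⁷ / (1.602 × 10⁻¹⁹) = 112 V.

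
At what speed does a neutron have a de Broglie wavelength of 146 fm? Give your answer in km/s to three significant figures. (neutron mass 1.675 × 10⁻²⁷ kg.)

p = h/λ = 6.626 × 10⁻³⁴ / 1.460 × 10⁻¹³ = 4.538 × 10⁻²¹ kg·m/s.
v = p/m = 4.538 × 10⁻²¹ / 1.675 × 10⁻²⁷ = 2.71 × 10⁶ m/s = 2710 km/s.

v = 2710 km/s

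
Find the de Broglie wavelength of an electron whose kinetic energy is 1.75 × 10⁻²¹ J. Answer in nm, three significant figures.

λ = 11.7 nm

p = √(2mKE) = √(2 × 9.109 × 10⁻³¹ × 1.750 × 10⁻²¹) = 5.646 × 10⁻²⁶ kg·m/s.
λ = h/p = 6.626 × 10⁻³⁴ / 5.646 × 10⁻²⁶ = 1.17 × 10⁻⁸ m = 11.7 nm.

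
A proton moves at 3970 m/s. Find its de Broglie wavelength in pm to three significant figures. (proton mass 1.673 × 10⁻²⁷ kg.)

λ = 99.8 pm

p = mv = 1.673 × 10⁻²⁷ × 3970 = 6.642 × 10⁻²⁴ kg·m/s.
λ = h/p = 6.626 × 10⁻³⁴ / 6.642 × 10⁻²⁴ = 9.98 × 10⁻¹¹ m = 99.8 pm.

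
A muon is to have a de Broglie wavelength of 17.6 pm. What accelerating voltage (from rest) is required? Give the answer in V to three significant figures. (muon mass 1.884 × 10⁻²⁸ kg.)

p = h/λ = 6.626 × 10⁻³⁴ / 1.760 × 10⁻¹¹ = 3.765 × 10⁻²³ kg·m/s.
KE = p²/(2m) = 3.762 × 10⁻¹⁸ J.
V = KE/e = 3.762 × 10⁻¹⁸ / (1.602 × 10⁻¹⁹) = 23.5 V.

V = 23.5 V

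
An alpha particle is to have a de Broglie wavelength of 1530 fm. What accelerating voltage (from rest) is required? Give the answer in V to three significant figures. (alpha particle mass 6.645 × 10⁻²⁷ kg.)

p = h/λ = 6.626 × 10⁻³⁴ / 1.530 × 10⁻¹² = 4.331 × 10⁻²² kg·m/s.
KE = p²/(2m) = 1.411 × 10⁻¹⁷ J.
V = KE/2e = 1.411 × 10⁻¹⁷ / (2 × 1.602 × 10⁻¹⁹) = 44.0 V.

V = 44.0 V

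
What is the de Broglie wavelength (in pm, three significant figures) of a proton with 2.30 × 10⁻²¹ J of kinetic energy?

p = √(2mKE) = √(2 × 1.673 × 10⁻²⁷ × 2.300 × 10⁻²¹) = 2.774 × 10⁻²⁴ kg·m/s.
λ = h/p = 6.626 × 10⁻³⁴ / 2.774 × 10⁻²⁴ = 2.39 × 10⁻¹⁰ m = 239 pm.

λ = 239 pm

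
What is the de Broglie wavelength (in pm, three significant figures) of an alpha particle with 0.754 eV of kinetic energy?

KE = 0.754 eV = 1.208 × 10⁻¹⁹ J.
p = √(2mKE) = √(2 × 6.645 × 10⁻²⁷ × 1.208 × 10⁻¹⁹) = 4.007 × 10⁻²³ kg·m/s.
λ = h/p = 6.626 × 10⁻³⁴ / 4.007 × 10⁻²³ = 1.65 × 10⁻¹¹ m = 16.5 pm.

λ = 16.5 pm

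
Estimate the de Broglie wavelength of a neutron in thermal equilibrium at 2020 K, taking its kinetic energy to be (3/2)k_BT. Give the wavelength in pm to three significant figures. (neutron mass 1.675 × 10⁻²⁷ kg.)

KE = (3/2)k_BT = 1.5 × 1.381 × 10⁻²³ × 2020 = 4.184 × 10⁻²⁰ J.
p = √(2mKE) = √(2 × 1.675 × 10⁻²⁷ × 4.184 × 10⁻²⁰) = 1.184 × 10⁻²³ kg·m/s.
λ = h/p = 5.60 × 10⁻¹¹ m = 56.0 pm.

λ = 56.0 pm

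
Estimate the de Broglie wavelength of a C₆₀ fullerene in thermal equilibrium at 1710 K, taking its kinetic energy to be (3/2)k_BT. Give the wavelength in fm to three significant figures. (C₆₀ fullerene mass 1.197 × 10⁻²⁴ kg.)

λ = 2280 fm

KE = (3/2)k_BT = 1.5 × 1.381 × 10⁻²³ × 1710 = 3.542 × 10⁻²⁰ J.
p = √(2mKE) = √(2 × 1.197 × 10⁻²⁴ × 3.542 × 10⁻²⁰) = 2.912 × 10⁻²² kg·m/s.
λ = h/p = 2.28 × 10⁻¹² m = 2280 fm.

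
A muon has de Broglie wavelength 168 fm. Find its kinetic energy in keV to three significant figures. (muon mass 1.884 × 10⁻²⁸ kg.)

p = h/λ = 6.626 × 10⁻³⁴ / 1.680 × 10⁻¹³ = 3.944 × 10⁻²¹ kg·m/s.
KE = p²/(2m) = (3.944 × 10⁻²¹)² / (2 × 1.884 × 10⁻²⁸) = 4.128 × 10⁻¹⁴ J = 258 keV.

KE = 258 keV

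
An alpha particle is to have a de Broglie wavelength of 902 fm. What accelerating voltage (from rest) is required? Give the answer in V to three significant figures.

V = 127 V

p = h/λ = 6.626 × 10⁻³⁴ / 9.020 × 10⁻¹³ = 7.346 × 10⁻²² kg·m/s.
KE = p²/(2m) = 4.060 × 10⁻¹⁷ J.
V = KE/2e = 4.060 × 10⁻¹⁷ / (2 × 1.602 × 10⁻¹⁹) = 127 V.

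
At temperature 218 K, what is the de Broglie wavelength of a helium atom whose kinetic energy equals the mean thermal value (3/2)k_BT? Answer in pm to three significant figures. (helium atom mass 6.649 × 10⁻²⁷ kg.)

λ = 85.5 pm

KE = (3/2)k_BT = 1.5 × 1.381 × 10⁻²³ × 218 = 4.516 × 10⁻²¹ J.
p = √(2mKE) = √(2 × 6.649 × 10⁻²⁷ × 4.516 × 10⁻²¹) = 7.749 × 10⁻²⁴ kg·m/s.
λ = h/p = 8.55 × 10⁻¹¹ m = 85.5 pm.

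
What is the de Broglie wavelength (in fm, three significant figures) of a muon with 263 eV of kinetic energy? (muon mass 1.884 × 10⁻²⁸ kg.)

KE = 263 eV = 4.213 × 10⁻¹⁷ J.
p = √(2mKE) = √(2 × 1.884 × 10⁻²⁸ × 4.213 × 10⁻¹⁷) = 1.260 × 10⁻²² kg·m/s.
λ = h/p = 6.626 × 10⁻³⁴ / 1.260 × 10⁻²² = 5.26 × 10⁻¹² m = 5260 fm.

λ = 5260 fm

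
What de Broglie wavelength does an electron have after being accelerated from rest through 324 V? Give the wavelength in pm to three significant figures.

KE = eV = 1.602 × 10⁻¹⁹ × 324.0 = 5.190 × 10⁻¹⁷ J.
p = √(2mKE) = √(2 × 9.109 × 10⁻³¹ × 5.190 × 10⁻¹⁷) = 9.724 × 10⁻²⁴ kg·m/s.
λ = h/p = 6.626 × 10⁻³⁴ / 9.724 × 10⁻²⁴ = 6.81 × 10⁻¹¹ m = 68.1 pm.

λ = 68.1 pm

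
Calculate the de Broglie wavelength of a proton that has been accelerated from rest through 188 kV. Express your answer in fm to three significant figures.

λ = 66.0 fm

KE = eV = 1.602 × 10⁻¹⁹ × 1.880 × 10⁵ = 3.012 × 10⁻¹⁴ J.
p = √(2mKE) = √(2 × 1.673 × 10⁻²⁷ × 3.012 × 10⁻¹⁴) = 1.004 × 10⁻²⁰ kg·m/s.
λ = h/p = 6.626 × 10⁻³⁴ / 1.004 × 10⁻²⁰ = 6.60 × 10⁻¹⁴ m = 66.0 fm.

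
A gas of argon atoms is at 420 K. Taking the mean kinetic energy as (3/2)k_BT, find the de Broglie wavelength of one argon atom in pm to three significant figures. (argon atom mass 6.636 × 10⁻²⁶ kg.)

λ = 19.5 pm

KE = (3/2)k_BT = 1.5 × 1.381 × 10⁻²³ × 420 = 8.700 × 10⁻²¹ J.
p = √(2mKE) = √(2 × 6.636 × 10⁻²⁶ × 8.700 × 10⁻²¹) = 3.398 × 10⁻²³ kg·m/s.
λ = h/p = 1.95 × 10⁻¹¹ m = 19.5 pm.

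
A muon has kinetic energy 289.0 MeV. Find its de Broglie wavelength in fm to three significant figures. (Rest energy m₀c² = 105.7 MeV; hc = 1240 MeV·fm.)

λ = 3.26 fm

Total energy E = KE + m₀c² = 289.0 + 105.7 = 394.7 MeV.
(pc)² = E² − (m₀c²)² = (394.7)² − (105.7)² = 1.446 × 10⁵ MeV², so pc = 380.3 MeV.
λ = hc/(pc) = 1240 MeV·fm / 380.3 MeV = 3.26 fm.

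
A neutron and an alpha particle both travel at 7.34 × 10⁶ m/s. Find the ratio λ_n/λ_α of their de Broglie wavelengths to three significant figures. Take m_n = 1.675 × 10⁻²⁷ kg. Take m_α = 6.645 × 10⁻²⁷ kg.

λ_n/λ_α = 3.97

At fixed v, p = mv so λ = h/(mv) ∝ 1/m.
λ_n/λ_α = m_α/m_n = 6.645 × 10⁻²⁷/1.675 × 10⁻²⁷ = 3.97.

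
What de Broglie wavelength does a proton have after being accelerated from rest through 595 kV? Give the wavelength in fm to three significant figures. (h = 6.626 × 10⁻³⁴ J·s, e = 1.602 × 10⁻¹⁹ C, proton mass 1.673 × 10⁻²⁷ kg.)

KE = eV = 1.602 × 10⁻¹⁹ × 5.950 × 10⁵ = 9.532 × 10⁻¹⁴ J.
p = √(2mKE) = √(2 × 1.673 × 10⁻²⁷ × 9.532 × 10⁻¹⁴) = 1.786 × 10⁻²⁰ kg·m/s.
λ = h/p = 6.626 × 10⁻³⁴ / 1.786 × 10⁻²⁰ = 3.71 × 10⁻¹⁴ m = 37.1 fm.

λ = 37.1 fm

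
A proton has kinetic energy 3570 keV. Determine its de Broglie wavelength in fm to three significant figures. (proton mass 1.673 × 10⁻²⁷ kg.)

λ = 15.1 fm

KE = 3570 keV = 5.719 × 10⁻¹³ J.
p = √(2mKE) = √(2 × 1.673 × 10⁻²⁷ × 5.719 × 10⁻¹³) = 4.374 × 10⁻²⁰ kg·m/s.
λ = h/p = 6.626 × 10⁻³⁴ / 4.374 × 10⁻²⁰ = 1.51 × 10⁻¹⁴ m = 15.1 fm.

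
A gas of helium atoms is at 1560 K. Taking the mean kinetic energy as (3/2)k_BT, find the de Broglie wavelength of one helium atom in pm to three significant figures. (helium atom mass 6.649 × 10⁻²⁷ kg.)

KE = (3/2)k_BT = 1.5 × 1.381 × 10⁻²³ × 1560 = 3.232 × 10⁻²⁰ J.
p = √(2mKE) = √(2 × 6.649 × 10⁻²⁷ × 3.232 × 10⁻²⁰) = 2.073 × 10⁻²³ kg·m/s.
λ = h/p = 3.20 × 10⁻¹¹ m = 32.0 pm.

λ = 32.0 pm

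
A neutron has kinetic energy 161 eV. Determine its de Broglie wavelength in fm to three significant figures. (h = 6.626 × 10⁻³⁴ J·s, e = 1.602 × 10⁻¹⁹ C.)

KE = 161 eV = 2.579 × 10⁻¹⁷ J.
p = √(2mKE) = √(2 × 1.675 × 10⁻²⁷ × 2.579 × 10⁻¹⁷) = 2.939 × 10⁻²² kg·m/s.
λ = h/p = 6.626 × 10⁻³⁴ / 2.939 × 10⁻²² = 2.25 × 10⁻¹² m = 2250 fm.

λ = 2250 fm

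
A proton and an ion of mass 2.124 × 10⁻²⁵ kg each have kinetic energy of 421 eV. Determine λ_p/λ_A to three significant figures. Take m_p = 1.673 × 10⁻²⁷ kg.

λ_p/λ_A = 11.3

At fixed KE, p = √(2mKE) so λ = h/p ∝ 1/√m.
λ_p/λ_A = √(m_A/m_p) = √(2.124 × 10⁻²⁵/1.673 × 10⁻²⁷) = √(127.0) = 11.3.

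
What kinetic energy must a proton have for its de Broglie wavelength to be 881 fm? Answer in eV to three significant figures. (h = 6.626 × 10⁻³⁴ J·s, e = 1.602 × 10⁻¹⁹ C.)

KE = 1060 eV

p = h/λ = 6.626 × 10⁻³⁴ / 8.810 × 10⁻¹³ = 7.521 × 10⁻²² kg·m/s.
KE = p²/(2m) = (7.521 × 10⁻²²)² / (2 × 1.673 × 10⁻²⁷) = 1.691 × 10⁻¹⁶ J = 1060 eV.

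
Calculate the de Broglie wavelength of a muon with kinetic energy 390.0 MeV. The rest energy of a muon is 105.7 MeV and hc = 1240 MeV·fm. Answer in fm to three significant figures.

λ = 2.56 fm

Total energy E = KE + m₀c² = 390.0 + 105.7 = 495.7 MeV.
(pc)² = E² − (m₀c²)² = (495.7)² − (105.7)² = 2.345 × 10⁵ MeV², so pc = 484.3 MeV.
λ = hc/(pc) = 1240 MeV·fm / 484.3 MeV = 2.56 fm.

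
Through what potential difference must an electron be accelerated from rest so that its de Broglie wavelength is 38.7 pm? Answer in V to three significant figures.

V = 1000 V

p = h/λ = 6.626 × 10⁻³⁴ / 3.870 × 10⁻¹¹ = 1.712 × 10⁻²³ kg·m/s.
KE = p²/(2m) = 1.609 × 10⁻¹⁶ J.
V = KE/e = 1.609 × 10⁻¹⁶ / (1.602 × 10⁻¹⁹) = 1000 V.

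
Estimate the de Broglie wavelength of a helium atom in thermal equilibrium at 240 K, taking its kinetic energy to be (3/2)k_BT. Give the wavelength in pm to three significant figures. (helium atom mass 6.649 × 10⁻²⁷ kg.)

λ = 81.5 pm

KE = (3/2)k_BT = 1.5 × 1.381 × 10⁻²³ × 240 = 4.972 × 10⁻²¹ J.
p = √(2mKE) = √(2 × 6.649 × 10⁻²⁷ × 4.972 × 10⁻²¹) = 8.131 × 10⁻²⁴ kg·m/s.
λ = h/p = 8.15 × 10⁻¹¹ m = 81.5 pm.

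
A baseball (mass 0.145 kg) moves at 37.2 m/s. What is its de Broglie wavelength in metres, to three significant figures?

λ = 1.23 × 10⁻³⁴ m

p = mv = 0.145 × 37.2 = 5.394 kg·m/s.
λ = h/p = 6.626 × 10⁻³⁴ / 5.394 = 1.23 × 10⁻³⁴ m.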